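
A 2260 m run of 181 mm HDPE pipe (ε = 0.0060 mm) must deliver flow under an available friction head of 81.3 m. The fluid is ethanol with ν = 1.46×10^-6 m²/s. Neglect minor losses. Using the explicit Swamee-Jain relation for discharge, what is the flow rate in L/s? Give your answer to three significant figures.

Swamee-Jain (Type II): Q = -0.965·√(gD⁵h_f/L)·ln[ε/(3.7D) + √(3.17ν²L/(gD³h_f))]
√(gD⁵h_f/L) = √(9.81·0.181⁵·81.3/2260) = 0.008280
ε/(3.7D) = 8.96×10^-6; √(3.17ν²L/(gD³h_f)) = 5.68×10^-5
Q = -0.965·0.008280·ln(6.578×10^-5) = 0.07694 m³/s
Check: V = 2.99 m/s, Re = 3.71×10^5, f = 0.01425, h_f = 81.1 m ≈ 81.3 m ✓

Q ≈ 76.9 L/s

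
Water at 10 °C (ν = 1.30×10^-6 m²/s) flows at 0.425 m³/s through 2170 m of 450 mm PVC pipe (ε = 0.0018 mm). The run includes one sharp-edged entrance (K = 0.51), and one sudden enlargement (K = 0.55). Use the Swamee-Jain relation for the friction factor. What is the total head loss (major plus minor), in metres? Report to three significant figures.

H_L ≈ 21.2 m

V = 4Q/(πD²) = 2.672 m/s; V²/2g = 0.3640 m
Re = 9.25×10^5, ε/D = 4.00×10^-6 → f = 0.01186 (Swamee-Jain)
Major: h_f = f(L/D)·V²/2g = 0.01186·4822·0.3640 = 20.81 m
Minor: ΣK = 1.06; h_m = ΣK·V²/2g = 0.3858 m
Total H_L = 20.81 + 0.3858 = 21.20 m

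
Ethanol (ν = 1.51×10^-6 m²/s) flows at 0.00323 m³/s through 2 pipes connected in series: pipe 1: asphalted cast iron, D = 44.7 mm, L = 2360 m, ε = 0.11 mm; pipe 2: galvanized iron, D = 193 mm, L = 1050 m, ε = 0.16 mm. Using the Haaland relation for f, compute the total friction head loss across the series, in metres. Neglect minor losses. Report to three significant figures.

H ≈ 307 m

Pipe 1: V = 2.058 m/s, Re = 6.09×10^4, ε/D = 0.00246, f = 0.02691, h_1 = f(L/D)V²/2g = 306.8 m
Pipe 2: V = 0.1104 m/s, Re = 1.41×10^4, ε/D = 8.29×10^-4, f = 0.02943, h_2 = f(L/D)V²/2g = 0.09949 m
Series → Q common, losses add: H = Σh = 306.9 m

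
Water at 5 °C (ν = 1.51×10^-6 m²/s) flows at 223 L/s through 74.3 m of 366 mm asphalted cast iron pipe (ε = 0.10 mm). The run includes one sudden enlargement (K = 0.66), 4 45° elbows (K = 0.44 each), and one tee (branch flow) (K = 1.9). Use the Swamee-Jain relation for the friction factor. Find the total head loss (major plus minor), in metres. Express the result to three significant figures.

V = 4Q/(πD²) = 2.120 m/s; V²/2g = 0.2290 m
Re = 5.14×10^5, ε/D = 2.73×10^-4 → f = 0.01612 (Swamee-Jain)
Major: h_f = f(L/D)·V²/2g = 0.01612·203.0·0.2290 = 0.7495 m
Minor: ΣK = 4.32; h_m = ΣK·V²/2g = 0.9892 m
Total H_L = 0.7495 + 0.9892 = 1.739 m

H_L ≈ 1.74 m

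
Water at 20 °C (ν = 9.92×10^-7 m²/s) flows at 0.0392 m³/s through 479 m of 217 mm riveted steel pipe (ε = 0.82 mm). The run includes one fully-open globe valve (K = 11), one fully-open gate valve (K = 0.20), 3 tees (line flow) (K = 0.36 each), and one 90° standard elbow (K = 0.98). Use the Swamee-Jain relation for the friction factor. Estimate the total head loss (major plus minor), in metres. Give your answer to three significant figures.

V = 4Q/(πD²) = 1.060 m/s; V²/2g = 0.05726 m
Re = 2.32×10^5, ε/D = 0.00378 → f = 0.02861 (Swamee-Jain)
Major: h_f = f(L/D)·V²/2g = 0.02861·2207·0.05726 = 3.616 m
Minor: ΣK = 13.3; h_m = ΣK·V²/2g = 0.7593 m
Total H_L = 3.616 + 0.7593 = 4.375 m

H_L ≈ 4.38 m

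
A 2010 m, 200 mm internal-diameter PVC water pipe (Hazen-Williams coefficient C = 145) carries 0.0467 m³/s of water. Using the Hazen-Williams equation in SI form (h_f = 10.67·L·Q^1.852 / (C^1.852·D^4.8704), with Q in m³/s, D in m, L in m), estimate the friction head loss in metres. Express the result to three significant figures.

h_f = 10.67·2010·0.0467^1.852 / (145^1.852·0.200^4.8704) = 18.55 m

h_f ≈ 18.6 m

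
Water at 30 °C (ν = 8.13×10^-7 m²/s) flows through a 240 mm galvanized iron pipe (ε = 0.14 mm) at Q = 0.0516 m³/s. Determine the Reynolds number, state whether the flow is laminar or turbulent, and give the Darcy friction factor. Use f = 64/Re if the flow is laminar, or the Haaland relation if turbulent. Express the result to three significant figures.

V = 4Q/(πD²) = 1.141 m/s
Re = VD/ν = 1.141·0.240/8.13×10^-7 = 3.37×10^5
Re > 4000 → turbulent; ε/D = 5.83×10^-4
Haaland: f = 0.01842

Re ≈ 3.37×10^5; turbulent; f ≈ 0.0184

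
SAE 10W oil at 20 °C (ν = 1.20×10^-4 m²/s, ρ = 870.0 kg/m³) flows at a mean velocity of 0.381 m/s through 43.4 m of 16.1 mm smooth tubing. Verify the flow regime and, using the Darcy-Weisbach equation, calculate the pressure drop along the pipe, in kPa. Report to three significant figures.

Re = VD/ν = 0.381·0.01610/1.20×10^-4 = 51.1 → laminar (Re < 2300)
f = 64/Re = 1.252
h_f = f(L/D)V²/(2g) = 1.252·(43.4/0.01610)·0.381²/(2·9.81) = 24.97 m
Δp = ρg·h_f = 870.0·9.81·24.97 = 213.1 kPa

Δp ≈ 213 kPa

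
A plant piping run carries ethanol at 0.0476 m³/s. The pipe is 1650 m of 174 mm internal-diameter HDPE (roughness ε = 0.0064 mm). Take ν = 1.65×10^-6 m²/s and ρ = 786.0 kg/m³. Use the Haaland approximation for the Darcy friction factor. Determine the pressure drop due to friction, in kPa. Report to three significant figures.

V = 4Q/(πD²) = 4·0.0476/(π·0.174²) = 2.002 m/s
Re = VD/ν = 2.002·0.174/1.65×10^-6 = 2.11×10^5 → turbulent
ε/D = 0.0064/174 = 3.68×10^-5
Haaland: f = 0.01559
h_f = f(L/D)V²/(2g) = 0.01559·(1650/0.174)·2.002²/(2·9.81) = 30.19 m
Δp = ρg·h_f = 786.0·9.81·30.19 = 232.8 kPa

Δp ≈ 233 kPa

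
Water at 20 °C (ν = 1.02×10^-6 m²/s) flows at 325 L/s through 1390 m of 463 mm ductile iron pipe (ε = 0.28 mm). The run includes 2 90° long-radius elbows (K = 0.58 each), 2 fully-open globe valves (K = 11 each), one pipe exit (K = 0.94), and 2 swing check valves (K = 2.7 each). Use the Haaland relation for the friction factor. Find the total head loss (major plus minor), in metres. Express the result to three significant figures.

H_L ≈ 15.8 m

V = 4Q/(πD²) = 1.930 m/s; V²/2g = 0.1899 m
Re = 8.76×10^5, ε/D = 6.05×10^-4 → f = 0.01791 (Haaland)
Major: h_f = f(L/D)·V²/2g = 0.01791·3002·0.1899 = 10.21 m
Minor: ΣK = 29.5; h_m = ΣK·V²/2g = 5.603 m
Total H_L = 10.21 + 5.603 = 15.81 m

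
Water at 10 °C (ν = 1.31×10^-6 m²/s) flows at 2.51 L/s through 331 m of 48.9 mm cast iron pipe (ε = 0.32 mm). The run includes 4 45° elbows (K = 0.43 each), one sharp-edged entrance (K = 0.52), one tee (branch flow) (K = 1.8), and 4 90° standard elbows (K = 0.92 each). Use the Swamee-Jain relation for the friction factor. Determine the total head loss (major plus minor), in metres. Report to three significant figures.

H_L ≈ 22.2 m

V = 4Q/(πD²) = 1.336 m/s; V²/2g = 0.09104 m
Re = 4.99×10^4, ε/D = 0.00654 → f = 0.03491 (Swamee-Jain)
Major: h_f = f(L/D)·V²/2g = 0.03491·6769·0.09104 = 21.51 m
Minor: ΣK = 7.72; h_m = ΣK·V²/2g = 0.7028 m
Total H_L = 21.51 + 0.7028 = 22.21 m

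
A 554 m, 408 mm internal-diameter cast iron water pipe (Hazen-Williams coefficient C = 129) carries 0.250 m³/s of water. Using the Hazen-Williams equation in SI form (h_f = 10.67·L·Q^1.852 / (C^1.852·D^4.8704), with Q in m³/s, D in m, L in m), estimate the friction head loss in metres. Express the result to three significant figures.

h_f = 10.67·554·0.250^1.852 / (129^1.852·0.408^4.8704) = 4.406 m

h_f ≈ 4.41 m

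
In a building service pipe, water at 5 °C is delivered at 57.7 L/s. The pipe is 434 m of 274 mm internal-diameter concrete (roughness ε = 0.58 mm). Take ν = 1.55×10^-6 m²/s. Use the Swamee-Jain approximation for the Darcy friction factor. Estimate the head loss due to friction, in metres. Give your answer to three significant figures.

V = 4Q/(πD²) = 4·0.0577/(π·0.274²) = 0.9786 m/s
Re = VD/ν = 0.9786·0.274/1.55×10^-6 = 1.73×10^5 → turbulent
ε/D = 0.58/274 = 0.00212
Swamee-Jain: f = 0.02495
h_f = f(L/D)V²/(2g) = 0.02495·(434/0.274)·0.9786²/(2·9.81) = 1.929 m

h_f ≈ 1.93 m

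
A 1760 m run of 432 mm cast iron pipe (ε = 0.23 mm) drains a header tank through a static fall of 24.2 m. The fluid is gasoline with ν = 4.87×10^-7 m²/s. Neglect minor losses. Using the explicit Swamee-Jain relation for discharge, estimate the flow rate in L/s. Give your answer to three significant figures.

Q ≈ 382 L/s

Swamee-Jain (Type II): Q = -0.965·√(gD⁵h_f/L)·ln[ε/(3.7D) + √(3.17ν²L/(gD³h_f))]
√(gD⁵h_f/L) = √(9.81·0.432⁵·24.2/1760) = 0.04505
ε/(3.7D) = 1.44×10^-4; √(3.17ν²L/(gD³h_f)) = 8.31×10^-6
Q = -0.965·0.04505·ln(1.522×10^-4) = 0.3821 m³/s
Check: V = 2.61 m/s, Re = 2.31×10^6, f = 0.01722, h_f = 24.3 m ≈ 24.2 m ✓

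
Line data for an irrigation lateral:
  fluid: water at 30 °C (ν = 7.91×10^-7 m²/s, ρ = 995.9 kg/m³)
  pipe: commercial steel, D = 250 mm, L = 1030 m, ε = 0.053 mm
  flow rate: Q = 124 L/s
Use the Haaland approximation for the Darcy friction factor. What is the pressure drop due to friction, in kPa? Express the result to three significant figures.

V = 4Q/(πD²) = 4·0.124/(π·0.250²) = 2.526 m/s
Re = VD/ν = 2.526·0.250/7.91×10^-7 = 7.98×10^5 → turbulent
ε/D = 0.053/250 = 2.12×10^-4
Haaland: f = 0.01491
h_f = f(L/D)V²/(2g) = 0.01491·(1030/0.250)·2.526²/(2·9.81) = 19.98 m
Δp = ρg·h_f = 995.9·9.81·19.98 = 195.2 kPa

Δp ≈ 195 kPa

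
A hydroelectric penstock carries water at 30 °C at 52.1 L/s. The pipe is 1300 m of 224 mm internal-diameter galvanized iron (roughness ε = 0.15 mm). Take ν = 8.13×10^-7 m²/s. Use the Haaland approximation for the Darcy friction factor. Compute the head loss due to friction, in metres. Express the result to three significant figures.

V = 4Q/(πD²) = 4·0.0521/(π·0.224²) = 1.322 m/s
Re = VD/ν = 1.322·0.224/8.13×10^-7 = 3.64×10^5 → turbulent
ε/D = 0.15/224 = 6.70×10^-4
Haaland: f = 0.01881
h_f = f(L/D)V²/(2g) = 0.01881·(1300/0.224)·1.322²/(2·9.81) = 9.728 m

h_f ≈ 9.73 m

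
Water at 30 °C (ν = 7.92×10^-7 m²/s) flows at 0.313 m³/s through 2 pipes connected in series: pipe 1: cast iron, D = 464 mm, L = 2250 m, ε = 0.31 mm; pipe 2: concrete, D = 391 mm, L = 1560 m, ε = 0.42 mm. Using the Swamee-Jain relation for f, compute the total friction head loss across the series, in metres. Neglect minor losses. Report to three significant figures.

H ≈ 43.5 m

Pipe 1: V = 1.851 m/s, Re = 1.08×10^6, ε/D = 6.68×10^-4, f = 0.01831, h_1 = f(L/D)V²/2g = 15.51 m
Pipe 2: V = 2.607 m/s, Re = 1.29×10^6, ε/D = 0.00107, f = 0.02028, h_2 = f(L/D)V²/2g = 28.03 m
Series → Q common, losses add: H = Σh = 43.53 m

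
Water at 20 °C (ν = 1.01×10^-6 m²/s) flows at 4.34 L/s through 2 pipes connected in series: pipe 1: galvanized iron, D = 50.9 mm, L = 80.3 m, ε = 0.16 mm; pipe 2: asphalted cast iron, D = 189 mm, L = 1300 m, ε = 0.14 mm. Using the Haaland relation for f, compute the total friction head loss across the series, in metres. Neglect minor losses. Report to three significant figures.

H ≈ 10.3 m

Pipe 1: V = 2.133 m/s, Re = 1.07×10^5, ε/D = 0.00314, f = 0.02763, h_1 = f(L/D)V²/2g = 10.11 m
Pipe 2: V = 0.1547 m/s, Re = 2.89×10^4, ε/D = 7.41×10^-4, f = 0.02521, h_2 = f(L/D)V²/2g = 0.2115 m
Series → Q common, losses add: H = Σh = 10.32 m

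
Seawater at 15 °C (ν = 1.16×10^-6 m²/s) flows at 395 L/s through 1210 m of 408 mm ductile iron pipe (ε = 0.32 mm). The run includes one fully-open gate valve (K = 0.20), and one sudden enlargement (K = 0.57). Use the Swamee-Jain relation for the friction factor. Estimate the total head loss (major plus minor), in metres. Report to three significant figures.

V = 4Q/(πD²) = 3.021 m/s; V²/2g = 0.4652 m
Re = 1.06×10^6, ε/D = 7.84×10^-4 → f = 0.01896 (Swamee-Jain)
Major: h_f = f(L/D)·V²/2g = 0.01896·2966·0.4652 = 26.16 m
Minor: ΣK = 0.770; h_m = ΣK·V²/2g = 0.3582 m
Total H_L = 26.16 + 0.3582 = 26.51 m

H_L ≈ 26.5 m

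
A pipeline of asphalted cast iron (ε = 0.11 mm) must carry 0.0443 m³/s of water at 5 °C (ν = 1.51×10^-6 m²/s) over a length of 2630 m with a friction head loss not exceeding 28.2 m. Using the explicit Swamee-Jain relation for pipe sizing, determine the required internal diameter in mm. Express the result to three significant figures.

D ≈ 200 mm

Swamee-Jain (Type III): D = 0.66·[ε^1.25·(LQ²/(gh_f))^4.75 + ν·Q^9.4·(L/(gh_f))^5.2]^0.04
LQ²/(gh_f) = 0.01866; L/(gh_f) = 9.507
Term 1 = ε^1.25·(…)^4.75 = 6.89×10^-14; Term 2 = ν·Q^9.4·(…)^5.2 = 3.48×10^-14
D = 0.66·(6.89×10^-14 + 3.48×10^-14)^0.04 = 0.1996 m = 200 mm
Check: V = 1.42 m/s, Re = 1.87×10^5, f = 0.01931, h_f = 26.0 m ≈ 28.2 m ✓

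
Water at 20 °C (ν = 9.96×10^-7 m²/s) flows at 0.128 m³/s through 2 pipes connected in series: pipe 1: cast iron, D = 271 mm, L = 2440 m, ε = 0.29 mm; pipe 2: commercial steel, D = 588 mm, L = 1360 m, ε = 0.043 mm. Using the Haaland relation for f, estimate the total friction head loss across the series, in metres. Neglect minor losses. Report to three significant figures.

Pipe 1: V = 2.219 m/s, Re = 6.04×10^5, ε/D = 0.00107, f = 0.02042, h_1 = f(L/D)V²/2g = 46.14 m
Pipe 2: V = 0.4714 m/s, Re = 2.78×10^5, ε/D = 7.31×10^-5, f = 0.01516, h_2 = f(L/D)V²/2g = 0.3972 m
Series → Q common, losses add: H = Σh = 46.54 m

H ≈ 46.5 m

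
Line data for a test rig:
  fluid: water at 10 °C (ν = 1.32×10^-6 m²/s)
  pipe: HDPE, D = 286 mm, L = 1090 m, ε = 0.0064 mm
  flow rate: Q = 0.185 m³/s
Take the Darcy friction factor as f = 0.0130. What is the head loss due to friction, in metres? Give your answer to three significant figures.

V = 4Q/(πD²) = 4·0.185/(π·0.286²) = 2.880 m/s
h_f = f(L/D)V²/(2g) = 0.01300·(1090/0.286)·2.880²/(2·9.81) = 20.94 m

h_f ≈ 20.9 m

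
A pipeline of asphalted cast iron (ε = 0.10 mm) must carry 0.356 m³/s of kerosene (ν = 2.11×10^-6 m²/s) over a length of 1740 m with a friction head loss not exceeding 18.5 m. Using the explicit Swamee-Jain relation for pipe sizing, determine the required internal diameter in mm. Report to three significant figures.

D ≈ 441 mm

Swamee-Jain (Type III): D = 0.66·[ε^1.25·(LQ²/(gh_f))^4.75 + ν·Q^9.4·(L/(gh_f))^5.2]^0.04
LQ²/(gh_f) = 1.215; L/(gh_f) = 9.588
Term 1 = ε^1.25·(…)^4.75 = 2.52×10^-5; Term 2 = ν·Q^9.4·(…)^5.2 = 1.63×10^-5
D = 0.66·(2.52×10^-5 + 1.63×10^-5)^0.04 = 0.4408 m = 441 mm
Check: V = 2.33 m/s, Re = 4.87×10^5, f = 0.01579, h_f = 17.3 m ≈ 18.5 m ✓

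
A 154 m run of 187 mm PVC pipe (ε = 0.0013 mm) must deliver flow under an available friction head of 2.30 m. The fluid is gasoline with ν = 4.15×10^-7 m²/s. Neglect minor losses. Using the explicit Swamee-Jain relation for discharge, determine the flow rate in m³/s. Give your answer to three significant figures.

Swamee-Jain (Type II): Q = -0.965·√(gD⁵h_f/L)·ln[ε/(3.7D) + √(3.17ν²L/(gD³h_f))]
√(gD⁵h_f/L) = √(9.81·0.187⁵·2.30/154) = 0.005788
ε/(3.7D) = 1.88×10^-6; √(3.17ν²L/(gD³h_f)) = 2.39×10^-5
Q = -0.965·0.005788·ln(2.575×10^-5) = 0.05902 m³/s
Check: V = 2.15 m/s, Re = 9.68×10^5, f = 0.01184, h_f = 2.30 m ≈ 2.30 m ✓

Q ≈ 0.0590 m³/s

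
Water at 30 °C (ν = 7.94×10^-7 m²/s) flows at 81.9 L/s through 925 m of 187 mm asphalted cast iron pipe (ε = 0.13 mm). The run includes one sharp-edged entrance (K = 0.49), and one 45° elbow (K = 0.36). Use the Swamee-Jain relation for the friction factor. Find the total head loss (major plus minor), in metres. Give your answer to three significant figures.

V = 4Q/(πD²) = 2.982 m/s; V²/2g = 0.4532 m
Re = 7.02×10^5, ε/D = 6.95×10^-4 → f = 0.01867 (Swamee-Jain)
Major: h_f = f(L/D)·V²/2g = 0.01867·4947·0.4532 = 41.86 m
Minor: ΣK = 0.850; h_m = ΣK·V²/2g = 0.3852 m
Total H_L = 41.86 + 0.3852 = 42.25 m

H_L ≈ 42.2 m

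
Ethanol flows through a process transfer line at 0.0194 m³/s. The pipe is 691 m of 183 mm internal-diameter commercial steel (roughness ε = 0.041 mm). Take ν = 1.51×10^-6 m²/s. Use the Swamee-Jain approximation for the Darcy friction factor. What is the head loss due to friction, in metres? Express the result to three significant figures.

h_f ≈ 2.04 m

V = 4Q/(πD²) = 4·0.0194/(π·0.183²) = 0.7376 m/s
Re = VD/ν = 0.7376·0.183/1.51×10^-6 = 8.94×10^4 → turbulent
ε/D = 0.041/183 = 2.24×10^-4
Swamee-Jain: f = 0.01948
h_f = f(L/D)V²/(2g) = 0.01948·(691/0.183)·0.7376²/(2·9.81) = 2.039 m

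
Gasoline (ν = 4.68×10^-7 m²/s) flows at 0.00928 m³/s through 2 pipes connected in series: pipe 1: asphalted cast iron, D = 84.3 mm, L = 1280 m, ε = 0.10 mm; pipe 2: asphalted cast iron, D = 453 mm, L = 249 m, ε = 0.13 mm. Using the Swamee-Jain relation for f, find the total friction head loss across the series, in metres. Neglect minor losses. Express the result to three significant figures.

H ≈ 46.0 m

Pipe 1: V = 1.663 m/s, Re = 2.99×10^5, ε/D = 0.00119, f = 0.02149, h_1 = f(L/D)V²/2g = 45.97 m
Pipe 2: V = 0.05758 m/s, Re = 5.57×10^4, ε/D = 2.87×10^-4, f = 0.02144, h_2 = f(L/D)V²/2g = 0.001991 m
Series → Q common, losses add: H = Σh = 45.97 m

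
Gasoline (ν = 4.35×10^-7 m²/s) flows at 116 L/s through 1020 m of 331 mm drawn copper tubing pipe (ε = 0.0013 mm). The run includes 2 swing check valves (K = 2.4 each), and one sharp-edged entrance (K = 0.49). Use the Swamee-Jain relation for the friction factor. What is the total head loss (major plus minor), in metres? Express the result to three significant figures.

V = 4Q/(πD²) = 1.348 m/s; V²/2g = 0.09262 m
Re = 1.03×10^6, ε/D = 3.93×10^-6 → f = 0.01166 (Swamee-Jain)
Major: h_f = f(L/D)·V²/2g = 0.01166·3082·0.09262 = 3.327 m
Minor: ΣK = 5.29; h_m = ΣK·V²/2g = 0.4900 m
Total H_L = 3.327 + 0.4900 = 3.817 m

H_L ≈ 3.82 m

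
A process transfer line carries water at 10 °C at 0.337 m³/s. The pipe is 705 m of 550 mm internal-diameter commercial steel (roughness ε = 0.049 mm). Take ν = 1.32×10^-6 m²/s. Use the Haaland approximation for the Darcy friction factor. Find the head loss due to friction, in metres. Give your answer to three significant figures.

h_f ≈ 1.82 m

V = 4Q/(πD²) = 4·0.337/(π·0.550²) = 1.418 m/s
Re = VD/ν = 1.418·0.550/1.32×10^-6 = 5.91×10^5 → turbulent
ε/D = 0.049/550 = 8.91×10^-5
Haaland: f = 0.01387
h_f = f(L/D)V²/(2g) = 0.01387·(705/0.550)·1.418²/(2·9.81) = 1.823 m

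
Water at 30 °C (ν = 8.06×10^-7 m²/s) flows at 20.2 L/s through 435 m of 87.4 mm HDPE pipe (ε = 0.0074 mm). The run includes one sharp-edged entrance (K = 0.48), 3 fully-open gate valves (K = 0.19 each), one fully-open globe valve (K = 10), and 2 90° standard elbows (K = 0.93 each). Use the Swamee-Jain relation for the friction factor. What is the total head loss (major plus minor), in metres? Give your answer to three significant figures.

V = 4Q/(πD²) = 3.367 m/s; V²/2g = 0.5778 m
Re = 3.65×10^5, ε/D = 8.47×10^-5 → f = 0.01487 (Swamee-Jain)
Major: h_f = f(L/D)·V²/2g = 0.01487·4977·0.5778 = 42.77 m
Minor: ΣK = 12.9; h_m = ΣK·V²/2g = 7.459 m
Total H_L = 42.77 + 7.459 = 50.23 m

H_L ≈ 50.2 m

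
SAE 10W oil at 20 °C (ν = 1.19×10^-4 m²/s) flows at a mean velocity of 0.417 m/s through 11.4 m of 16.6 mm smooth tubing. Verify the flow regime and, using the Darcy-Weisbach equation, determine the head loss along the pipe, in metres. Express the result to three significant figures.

h_f ≈ 6.70 m

Re = VD/ν = 0.417·0.01660/1.19×10^-4 = 58.2 → laminar (Re < 2300)
f = 64/Re = 1.100
h_f = f(L/D)V²/(2g) = 1.100·(11.4/0.01660)·0.417²/(2·9.81) = 6.697 m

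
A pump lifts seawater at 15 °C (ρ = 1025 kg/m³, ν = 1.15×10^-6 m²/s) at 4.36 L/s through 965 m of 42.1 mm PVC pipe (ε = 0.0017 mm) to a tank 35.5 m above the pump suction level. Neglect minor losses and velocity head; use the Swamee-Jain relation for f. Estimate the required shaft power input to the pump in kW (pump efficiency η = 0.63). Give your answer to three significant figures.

P_shaft ≈ 16.5 kW

V = 4Q/(πD²) = 3.132 m/s; Re = 1.15×10^5; ε/D = 4.04×10^-5; f = 0.01763
h_f = f(L/D)V²/2g = 202.0 m
Total head H = z + h_f = 35.5 + 202.0 = 237.5 m
P_hyd = ρgQH = 1025·9.81·0.00436·237.5 = 10.41 kW
P_shaft = P_hyd/η = 10.41/0.63 = 16.53 kW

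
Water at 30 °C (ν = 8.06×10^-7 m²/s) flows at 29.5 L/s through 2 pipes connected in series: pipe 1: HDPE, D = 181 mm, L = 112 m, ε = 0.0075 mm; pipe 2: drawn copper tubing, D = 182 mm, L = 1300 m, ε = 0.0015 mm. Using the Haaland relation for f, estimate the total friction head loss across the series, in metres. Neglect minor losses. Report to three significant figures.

H ≈ 7.57 m

Pipe 1: V = 1.147 m/s, Re = 2.57×10^5, ε/D = 4.14×10^-5, f = 0.01509, h_1 = f(L/D)V²/2g = 0.6255 m
Pipe 2: V = 1.134 m/s, Re = 2.56×10^5, ε/D = 8.24×10^-6, f = 0.01484, h_2 = f(L/D)V²/2g = 6.945 m
Series → Q common, losses add: H = Σh = 7.571 m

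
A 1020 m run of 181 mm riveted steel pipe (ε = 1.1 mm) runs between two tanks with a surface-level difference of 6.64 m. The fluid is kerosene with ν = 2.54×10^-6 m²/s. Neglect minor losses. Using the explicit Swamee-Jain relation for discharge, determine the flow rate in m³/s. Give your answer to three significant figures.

Q ≈ 0.0213 m³/s

Swamee-Jain (Type II): Q = -0.965·√(gD⁵h_f/L)·ln[ε/(3.7D) + √(3.17ν²L/(gD³h_f))]
√(gD⁵h_f/L) = √(9.81·0.181⁵·6.64/1020) = 0.003522
ε/(3.7D) = 0.00164; √(3.17ν²L/(gD³h_f)) = 2.32×10^-4
Q = -0.965·0.003522·ln(0.001875) = 0.02134 m³/s
Check: V = 0.829 m/s, Re = 5.91×10^4, f = 0.03395, h_f = 6.71 m ≈ 6.64 m ✓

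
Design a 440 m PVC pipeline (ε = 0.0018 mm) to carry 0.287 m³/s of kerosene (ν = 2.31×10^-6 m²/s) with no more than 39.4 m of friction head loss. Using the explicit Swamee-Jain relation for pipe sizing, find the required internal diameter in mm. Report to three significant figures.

Swamee-Jain (Type III): D = 0.66·[ε^1.25·(LQ²/(gh_f))^4.75 + ν·Q^9.4·(L/(gh_f))^5.2]^0.04
LQ²/(gh_f) = 0.09377; L/(gh_f) = 1.138
Term 1 = ε^1.25·(…)^4.75 = 8.64×10^-13; Term 2 = ν·Q^9.4·(…)^5.2 = 3.63×10^-11
D = 0.66·(8.64×10^-13 + 3.63×10^-11)^0.04 = 0.2526 m = 253 mm
Check: V = 5.73 m/s, Re = 6.26×10^5, f = 0.01271, h_f = 37.0 m ≈ 39.4 m ✓

D ≈ 253 mm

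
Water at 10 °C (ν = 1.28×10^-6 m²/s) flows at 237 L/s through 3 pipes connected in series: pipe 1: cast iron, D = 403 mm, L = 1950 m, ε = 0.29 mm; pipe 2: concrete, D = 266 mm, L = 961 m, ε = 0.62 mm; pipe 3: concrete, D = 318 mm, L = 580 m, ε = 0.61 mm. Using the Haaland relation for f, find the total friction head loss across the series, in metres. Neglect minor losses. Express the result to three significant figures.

H ≈ 118 m

Pipe 1: V = 1.858 m/s, Re = 5.85×10^5, ε/D = 7.20×10^-4, f = 0.01876, h_1 = f(L/D)V²/2g = 15.97 m
Pipe 2: V = 4.265 m/s, Re = 8.86×10^5, ε/D = 0.00233, f = 0.02462, h_2 = f(L/D)V²/2g = 82.45 m
Pipe 3: V = 2.984 m/s, Re = 7.41×10^5, ε/D = 0.00192, f = 0.02343, h_3 = f(L/D)V²/2g = 19.40 m
Series → Q common, losses add: H = Σh = 117.8 m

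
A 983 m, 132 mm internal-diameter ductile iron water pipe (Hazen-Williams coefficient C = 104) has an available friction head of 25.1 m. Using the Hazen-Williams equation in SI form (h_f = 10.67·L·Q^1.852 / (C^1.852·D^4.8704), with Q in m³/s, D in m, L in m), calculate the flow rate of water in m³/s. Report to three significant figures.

Q ≈ 0.0195 m³/s

Rearranging: Q = [h_f·C^1.852·D^4.8704 / (10.67·L)]^(1/1.852)
Q = [25.1·104^1.852·0.132^4.8704 / (10.67·983)]^0.540 = 0.01946 m³/s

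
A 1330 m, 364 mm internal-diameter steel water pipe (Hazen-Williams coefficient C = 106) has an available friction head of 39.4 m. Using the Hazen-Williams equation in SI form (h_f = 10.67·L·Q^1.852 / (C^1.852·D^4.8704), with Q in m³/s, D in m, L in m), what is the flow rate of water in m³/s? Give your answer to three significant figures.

Rearranging: Q = [h_f·C^1.852·D^4.8704 / (10.67·L)]^(1/1.852)
Q = [39.4·106^1.852·0.364^4.8704 / (10.67·1330)]^0.540 = 0.3095 m³/s

Q ≈ 0.310 m³/s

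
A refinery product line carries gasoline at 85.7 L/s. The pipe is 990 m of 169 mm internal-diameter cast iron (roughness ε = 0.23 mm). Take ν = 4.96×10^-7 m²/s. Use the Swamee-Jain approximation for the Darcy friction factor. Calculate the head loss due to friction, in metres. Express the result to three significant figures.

h_f ≈ 93.5 m

V = 4Q/(πD²) = 4·0.0857/(π·0.169²) = 3.820 m/s
Re = VD/ν = 3.820·0.169/4.96×10^-7 = 1.30×10^6 → turbulent
ε/D = 0.23/169 = 0.00136
Swamee-Jain: f = 0.02145
h_f = f(L/D)V²/(2g) = 0.02145·(990/0.169)·3.820²/(2·9.81) = 93.50 m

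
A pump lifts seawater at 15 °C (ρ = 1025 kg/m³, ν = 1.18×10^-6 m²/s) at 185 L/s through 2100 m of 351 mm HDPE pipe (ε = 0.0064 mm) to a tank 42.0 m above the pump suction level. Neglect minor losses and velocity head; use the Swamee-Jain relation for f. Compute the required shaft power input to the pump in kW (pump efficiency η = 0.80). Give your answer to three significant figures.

V = 4Q/(πD²) = 1.912 m/s; Re = 5.69×10^5; ε/D = 1.82×10^-5; f = 0.01311
h_f = f(L/D)V²/2g = 14.61 m
Total head H = z + h_f = 42.0 + 14.61 = 56.61 m
P_hyd = ρgQH = 1025·9.81·0.185·56.61 = 105.3 kW
P_shaft = P_hyd/η = 105.3/0.80 = 131.6 kW

P_shaft ≈ 132 kW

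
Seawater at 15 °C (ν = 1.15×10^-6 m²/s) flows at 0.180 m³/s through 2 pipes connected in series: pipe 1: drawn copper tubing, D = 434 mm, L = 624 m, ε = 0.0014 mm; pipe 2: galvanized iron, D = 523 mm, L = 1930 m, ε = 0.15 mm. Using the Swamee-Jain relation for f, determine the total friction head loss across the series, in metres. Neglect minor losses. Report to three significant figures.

H ≈ 3.64 m

Pipe 1: V = 1.217 m/s, Re = 4.59×10^5, ε/D = 3.23×10^-6, f = 0.01334, h_1 = f(L/D)V²/2g = 1.448 m
Pipe 2: V = 0.8379 m/s, Re = 3.81×10^5, ε/D = 2.87×10^-4, f = 0.01661, h_2 = f(L/D)V²/2g = 2.193 m
Series → Q common, losses add: H = Σh = 3.641 m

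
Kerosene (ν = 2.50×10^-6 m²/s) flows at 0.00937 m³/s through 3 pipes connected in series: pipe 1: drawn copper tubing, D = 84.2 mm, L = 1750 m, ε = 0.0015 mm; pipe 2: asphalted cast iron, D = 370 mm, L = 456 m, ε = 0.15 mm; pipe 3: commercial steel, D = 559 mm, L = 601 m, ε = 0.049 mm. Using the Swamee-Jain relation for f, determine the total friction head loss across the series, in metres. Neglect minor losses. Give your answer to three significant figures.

Pipe 1: V = 1.683 m/s, Re = 5.67×10^4, ε/D = 1.78×10^-5, f = 0.02027, h_1 = f(L/D)V²/2g = 60.79 m
Pipe 2: V = 0.08715 m/s, Re = 1.29×10^4, ε/D = 4.05×10^-4, f = 0.02971, h_2 = f(L/D)V²/2g = 0.01417 m
Pipe 3: V = 0.03818 m/s, Re = 8540, ε/D = 8.77×10^-5, f = 0.03251, h_3 = f(L/D)V²/2g = 0.002597 m
Series → Q common, losses add: H = Σh = 60.81 m

H ≈ 60.8 m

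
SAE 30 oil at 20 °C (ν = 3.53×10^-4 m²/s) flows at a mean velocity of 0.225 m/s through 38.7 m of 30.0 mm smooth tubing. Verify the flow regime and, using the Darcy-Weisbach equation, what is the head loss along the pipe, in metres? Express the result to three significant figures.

Re = VD/ν = 0.225·0.03000/3.53×10^-4 = 19.1 → laminar (Re < 2300)
f = 64/Re = 3.347
h_f = f(L/D)V²/(2g) = 3.347·(38.7/0.03000)·0.225²/(2·9.81) = 11.14 m

h_f ≈ 11.1 m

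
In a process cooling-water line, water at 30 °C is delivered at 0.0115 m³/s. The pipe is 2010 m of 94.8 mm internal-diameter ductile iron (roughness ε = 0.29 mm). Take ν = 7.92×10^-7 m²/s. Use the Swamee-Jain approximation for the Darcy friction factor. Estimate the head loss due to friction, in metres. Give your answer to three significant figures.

h_f ≈ 77.9 m

V = 4Q/(πD²) = 4·0.0115/(π·0.0948²) = 1.629 m/s
Re = VD/ν = 1.629·0.0948/7.92×10^-7 = 1.95×10^5 → turbulent
ε/D = 0.29/94.8 = 0.00306
Swamee-Jain: f = 0.02717
h_f = f(L/D)V²/(2g) = 0.02717·(2010/0.0948)·1.629²/(2·9.81) = 77.95 m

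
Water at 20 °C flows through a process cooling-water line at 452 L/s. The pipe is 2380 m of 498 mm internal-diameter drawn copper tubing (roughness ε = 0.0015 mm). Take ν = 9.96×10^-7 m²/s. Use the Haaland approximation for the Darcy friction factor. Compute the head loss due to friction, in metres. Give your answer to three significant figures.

h_f ≈ 14.9 m

V = 4Q/(πD²) = 4·0.452/(π·0.498²) = 2.321 m/s
Re = VD/ν = 2.321·0.498/9.96×10^-7 = 1.16×10^6 → turbulent
ε/D = 0.0015/498 = 3.01×10^-6
Haaland: f = 0.01136
h_f = f(L/D)V²/(2g) = 0.01136·(2380/0.498)·2.321²/(2·9.81) = 14.90 m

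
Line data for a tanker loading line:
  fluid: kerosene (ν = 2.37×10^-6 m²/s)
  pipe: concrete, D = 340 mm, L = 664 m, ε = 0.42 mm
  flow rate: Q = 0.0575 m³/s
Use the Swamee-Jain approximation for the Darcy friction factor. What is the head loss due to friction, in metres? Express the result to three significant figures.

h_f ≈ 0.931 m

V = 4Q/(πD²) = 4·0.0575/(π·0.340²) = 0.6333 m/s
Re = VD/ν = 0.6333·0.340/2.37×10^-6 = 9.09×10^4 → turbulent
ε/D = 0.42/340 = 0.00124
Swamee-Jain: f = 0.02332
h_f = f(L/D)V²/(2g) = 0.02332·(664/0.340)·0.6333²/(2·9.81) = 0.9310 m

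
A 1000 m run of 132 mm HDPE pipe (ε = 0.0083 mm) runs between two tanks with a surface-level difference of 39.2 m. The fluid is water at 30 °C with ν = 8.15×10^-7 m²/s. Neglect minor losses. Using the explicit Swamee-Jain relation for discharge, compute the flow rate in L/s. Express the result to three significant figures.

Swamee-Jain (Type II): Q = -0.965·√(gD⁵h_f/L)·ln[ε/(3.7D) + √(3.17ν²L/(gD³h_f))]
√(gD⁵h_f/L) = √(9.81·0.132⁵·39.2/1000) = 0.003926
ε/(3.7D) = 1.70×10^-5; √(3.17ν²L/(gD³h_f)) = 4.88×10^-5
Q = -0.965·0.003926·ln(6.579×10^-5) = 0.03648 m³/s
Check: V = 2.67 m/s, Re = 4.32×10^5, f = 0.01429, h_f = 39.2 m ≈ 39.2 m ✓

Q ≈ 36.5 L/s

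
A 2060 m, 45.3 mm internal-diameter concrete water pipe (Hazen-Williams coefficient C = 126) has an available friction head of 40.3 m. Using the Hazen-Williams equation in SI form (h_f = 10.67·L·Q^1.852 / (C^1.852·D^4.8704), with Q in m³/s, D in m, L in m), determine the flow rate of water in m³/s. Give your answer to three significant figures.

Rearranging: Q = [h_f·C^1.852·D^4.8704 / (10.67·L)]^(1/1.852)
Q = [40.3·126^1.852·0.0453^4.8704 / (10.67·2060)]^0.540 = 0.001226 m³/s

Q ≈ 0.00123 m³/s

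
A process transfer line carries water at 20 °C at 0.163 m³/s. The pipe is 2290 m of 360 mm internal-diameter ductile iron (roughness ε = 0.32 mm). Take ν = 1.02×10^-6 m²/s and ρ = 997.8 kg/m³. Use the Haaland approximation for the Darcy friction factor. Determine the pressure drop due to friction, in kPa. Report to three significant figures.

Δp ≈ 160 kPa

V = 4Q/(πD²) = 4·0.163/(π·0.360²) = 1.601 m/s
Re = VD/ν = 1.601·0.360/1.02×10^-6 = 5.65×10^5 → turbulent
ε/D = 0.32/360 = 8.89×10^-4
Haaland: f = 0.01963
h_f = f(L/D)V²/(2g) = 0.01963·(2290/0.360)·1.601²/(2·9.81) = 16.32 m
Δp = ρg·h_f = 997.8·9.81·16.32 = 159.7 kPa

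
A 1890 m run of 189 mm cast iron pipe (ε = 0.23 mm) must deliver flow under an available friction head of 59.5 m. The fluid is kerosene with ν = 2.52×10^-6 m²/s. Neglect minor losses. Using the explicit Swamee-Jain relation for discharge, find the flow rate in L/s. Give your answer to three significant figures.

Swamee-Jain (Type II): Q = -0.965·√(gD⁵h_f/L)·ln[ε/(3.7D) + √(3.17ν²L/(gD³h_f))]
√(gD⁵h_f/L) = √(9.81·0.189⁵·59.5/1890) = 0.008630
ε/(3.7D) = 3.29×10^-4; √(3.17ν²L/(gD³h_f)) = 9.83×10^-5
Q = -0.965·0.008630·ln(4.272×10^-4) = 0.06461 m³/s
Check: V = 2.30 m/s, Re = 1.73×10^5, f = 0.02219, h_f = 60.0 m ≈ 59.5 m ✓

Q ≈ 64.6 L/s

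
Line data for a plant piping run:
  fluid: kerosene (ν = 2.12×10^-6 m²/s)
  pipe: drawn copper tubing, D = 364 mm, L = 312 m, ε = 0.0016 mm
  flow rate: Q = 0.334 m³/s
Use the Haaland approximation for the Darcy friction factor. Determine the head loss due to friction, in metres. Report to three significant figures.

h_f ≈ 5.80 m

V = 4Q/(πD²) = 4·0.334/(π·0.364²) = 3.210 m/s
Re = VD/ν = 3.210·0.364/2.12×10^-6 = 5.51×10^5 → turbulent
ε/D = 0.0016/364 = 4.40×10^-6
Haaland: f = 0.01289
h_f = f(L/D)V²/(2g) = 0.01289·(312/0.364)·3.210²/(2·9.81) = 5.801 m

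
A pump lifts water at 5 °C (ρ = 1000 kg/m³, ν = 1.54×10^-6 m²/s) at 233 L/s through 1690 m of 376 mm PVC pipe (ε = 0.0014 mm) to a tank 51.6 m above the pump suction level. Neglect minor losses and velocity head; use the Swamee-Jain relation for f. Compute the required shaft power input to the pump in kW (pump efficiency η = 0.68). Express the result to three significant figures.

V = 4Q/(πD²) = 2.098 m/s; Re = 5.12×10^5; ε/D = 3.72×10^-6; f = 0.01310
h_f = f(L/D)V²/2g = 13.21 m
Total head H = z + h_f = 51.6 + 13.21 = 64.81 m
P_hyd = ρgQH = 1000·9.81·0.233·64.81 = 148.1 kW
P_shaft = P_hyd/η = 148.1/0.68 = 217.8 kW

P_shaft ≈ 218 kW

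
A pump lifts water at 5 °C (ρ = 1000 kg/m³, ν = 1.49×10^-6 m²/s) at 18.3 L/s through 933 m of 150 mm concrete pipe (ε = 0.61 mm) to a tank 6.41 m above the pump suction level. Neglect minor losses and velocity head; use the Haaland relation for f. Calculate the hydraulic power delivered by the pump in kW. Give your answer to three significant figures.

V = 4Q/(πD²) = 1.036 m/s; Re = 1.04×10^5; ε/D = 0.00407; f = 0.02954
h_f = f(L/D)V²/2g = 10.04 m
Total head H = z + h_f = 6.41 + 10.04 = 16.45 m
P_hyd = ρgQH = 1000·9.81·0.0183·16.45 = 2.954 kW

P_hyd ≈ 2.95 kW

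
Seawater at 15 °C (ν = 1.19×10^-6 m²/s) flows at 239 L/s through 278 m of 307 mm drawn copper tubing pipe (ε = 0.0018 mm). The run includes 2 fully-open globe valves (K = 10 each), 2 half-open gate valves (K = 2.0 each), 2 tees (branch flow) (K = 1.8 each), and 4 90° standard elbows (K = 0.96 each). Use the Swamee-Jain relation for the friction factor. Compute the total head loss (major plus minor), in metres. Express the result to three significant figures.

V = 4Q/(πD²) = 3.229 m/s; V²/2g = 0.5313 m
Re = 8.33×10^5, ε/D = 5.86×10^-6 → f = 0.01210 (Swamee-Jain)
Major: h_f = f(L/D)·V²/2g = 0.01210·905.5·0.5313 = 5.823 m
Minor: ΣK = 31.4; h_m = ΣK·V²/2g = 16.70 m
Total H_L = 5.823 + 16.70 = 22.53 m

H_L ≈ 22.5 m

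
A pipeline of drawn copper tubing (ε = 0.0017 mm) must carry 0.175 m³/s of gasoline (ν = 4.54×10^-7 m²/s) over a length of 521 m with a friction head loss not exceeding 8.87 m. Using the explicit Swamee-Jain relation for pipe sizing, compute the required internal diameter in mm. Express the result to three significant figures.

D ≈ 278 mm

Swamee-Jain (Type III): D = 0.66·[ε^1.25·(LQ²/(gh_f))^4.75 + ν·Q^9.4·(L/(gh_f))^5.2]^0.04
LQ²/(gh_f) = 0.1834; L/(gh_f) = 5.987
Term 1 = ε^1.25·(…)^4.75 = 1.94×10^-11; Term 2 = ν·Q^9.4·(…)^5.2 = 3.83×10^-10
D = 0.66·(1.94×10^-11 + 3.83×10^-10)^0.04 = 0.2778 m = 278 mm
Check: V = 2.89 m/s, Re = 1.77×10^6, f = 0.01079, h_f = 8.60 m ≈ 8.87 m ✓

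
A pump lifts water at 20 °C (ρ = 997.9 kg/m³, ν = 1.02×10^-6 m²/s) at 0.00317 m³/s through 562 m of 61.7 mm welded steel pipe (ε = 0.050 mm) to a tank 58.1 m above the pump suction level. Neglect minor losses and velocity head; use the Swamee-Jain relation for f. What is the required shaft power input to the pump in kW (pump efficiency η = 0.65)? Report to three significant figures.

V = 4Q/(πD²) = 1.060 m/s; Re = 6.41×10^4; ε/D = 8.10×10^-4; f = 0.02282
h_f = f(L/D)V²/2g = 11.91 m
Total head H = z + h_f = 58.1 + 11.91 = 70.01 m
P_hyd = ρgQH = 997.9·9.81·0.00317·70.01 = 2.173 kW
P_shaft = P_hyd/η = 2.173/0.65 = 3.342 kW

P_shaft ≈ 3.34 kW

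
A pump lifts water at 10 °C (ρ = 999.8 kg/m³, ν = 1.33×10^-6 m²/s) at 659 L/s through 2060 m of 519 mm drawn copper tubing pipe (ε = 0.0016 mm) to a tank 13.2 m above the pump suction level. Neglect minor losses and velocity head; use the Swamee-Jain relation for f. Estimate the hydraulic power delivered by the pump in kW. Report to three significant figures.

V = 4Q/(πD²) = 3.115 m/s; Re = 1.22×10^6; ε/D = 3.08×10^-6; f = 0.01132
h_f = f(L/D)V²/2g = 22.23 m
Total head H = z + h_f = 13.2 + 22.23 = 35.43 m
P_hyd = ρgQH = 999.8·9.81·0.659·35.43 = 229.0 kW

P_hyd ≈ 229 kW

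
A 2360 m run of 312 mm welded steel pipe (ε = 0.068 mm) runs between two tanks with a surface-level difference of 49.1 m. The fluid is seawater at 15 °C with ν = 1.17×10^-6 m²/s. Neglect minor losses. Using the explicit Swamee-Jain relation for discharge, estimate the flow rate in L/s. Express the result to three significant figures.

Swamee-Jain (Type II): Q = -0.965·√(gD⁵h_f/L)·ln[ε/(3.7D) + √(3.17ν²L/(gD³h_f))]
√(gD⁵h_f/L) = √(9.81·0.312⁵·49.1/2360) = 0.02456
ε/(3.7D) = 5.89×10^-5; √(3.17ν²L/(gD³h_f)) = 2.65×10^-5
Q = -0.965·0.02456·ln(8.536×10^-5) = 0.2221 m³/s
Check: V = 2.90 m/s, Re = 7.75×10^5, f = 0.01519, h_f = 49.4 m ≈ 49.1 m ✓

Q ≈ 222 L/s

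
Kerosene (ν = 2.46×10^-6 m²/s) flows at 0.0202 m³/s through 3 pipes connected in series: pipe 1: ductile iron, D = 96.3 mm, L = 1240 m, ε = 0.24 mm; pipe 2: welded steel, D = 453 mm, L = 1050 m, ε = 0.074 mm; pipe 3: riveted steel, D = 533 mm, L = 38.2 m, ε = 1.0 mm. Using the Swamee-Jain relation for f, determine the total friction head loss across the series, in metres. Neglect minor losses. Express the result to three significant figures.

Pipe 1: V = 2.773 m/s, Re = 1.09×10^5, ε/D = 0.00249, f = 0.02645, h_1 = f(L/D)V²/2g = 133.5 m
Pipe 2: V = 0.1253 m/s, Re = 2.31×10^4, ε/D = 1.63×10^-4, f = 0.02535, h_2 = f(L/D)V²/2g = 0.04704 m
Pipe 3: V = 0.09053 m/s, Re = 1.96×10^4, ε/D = 0.00188, f = 0.02997, h_3 = f(L/D)V²/2g = 8.972×10^-4 m
Series → Q common, losses add: H = Σh = 133.5 m

H ≈ 134 m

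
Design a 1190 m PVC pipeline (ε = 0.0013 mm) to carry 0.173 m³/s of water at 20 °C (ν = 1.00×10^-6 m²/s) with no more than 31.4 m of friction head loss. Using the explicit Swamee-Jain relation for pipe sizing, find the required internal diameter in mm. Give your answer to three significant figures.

Swamee-Jain (Type III): D = 0.66·[ε^1.25·(LQ²/(gh_f))^4.75 + ν·Q^9.4·(L/(gh_f))^5.2]^0.04
LQ²/(gh_f) = 0.1156; L/(gh_f) = 3.863
Term 1 = ε^1.25·(…)^4.75 = 1.56×10^-12; Term 2 = ν·Q^9.4·(…)^5.2 = 7.76×10^-11
D = 0.66·(1.56×10^-12 + 7.76×10^-11)^0.04 = 0.2603 m = 260 mm
Check: V = 3.25 m/s, Re = 8.46×10^5, f = 0.01205, h_f = 29.7 m ≈ 31.4 m ✓

D ≈ 260 mm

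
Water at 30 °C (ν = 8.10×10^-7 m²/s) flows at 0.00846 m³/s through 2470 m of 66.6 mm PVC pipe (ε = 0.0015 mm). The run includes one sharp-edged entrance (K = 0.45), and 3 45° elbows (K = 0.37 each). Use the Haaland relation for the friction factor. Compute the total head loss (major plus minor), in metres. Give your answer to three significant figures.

V = 4Q/(πD²) = 2.428 m/s; V²/2g = 0.3006 m
Re = 2.00×10^5, ε/D = 2.25×10^-5 → f = 0.01565 (Haaland)
Major: h_f = f(L/D)·V²/2g = 0.01565·37087·0.3006 = 174.4 m
Minor: ΣK = 1.56; h_m = ΣK·V²/2g = 0.4689 m
Total H_L = 174.4 + 0.4689 = 174.9 m

H_L ≈ 175 m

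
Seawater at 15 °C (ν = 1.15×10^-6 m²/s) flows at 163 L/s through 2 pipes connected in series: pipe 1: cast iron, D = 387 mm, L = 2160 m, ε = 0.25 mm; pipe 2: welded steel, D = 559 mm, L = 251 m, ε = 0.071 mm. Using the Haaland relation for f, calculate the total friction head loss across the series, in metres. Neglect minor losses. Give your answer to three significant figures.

Pipe 1: V = 1.386 m/s, Re = 4.66×10^5, ε/D = 6.46×10^-4, f = 0.01849, h_1 = f(L/D)V²/2g = 10.10 m
Pipe 2: V = 0.6642 m/s, Re = 3.23×10^5, ε/D = 1.27×10^-4, f = 0.01532, h_2 = f(L/D)V²/2g = 0.1546 m
Series → Q common, losses add: H = Σh = 10.26 m

H ≈ 10.3 m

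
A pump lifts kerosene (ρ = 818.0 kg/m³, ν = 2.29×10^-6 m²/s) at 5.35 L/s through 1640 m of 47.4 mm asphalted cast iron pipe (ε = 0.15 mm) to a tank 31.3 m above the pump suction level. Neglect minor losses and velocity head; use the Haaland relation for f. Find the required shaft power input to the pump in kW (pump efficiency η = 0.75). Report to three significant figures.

V = 4Q/(πD²) = 3.032 m/s; Re = 6.28×10^4; ε/D = 0.00316; f = 0.02837
h_f = f(L/D)V²/2g = 459.9 m
Total head H = z + h_f = 31.3 + 459.9 = 491.2 m
P_hyd = ρgQH = 818.0·9.81·0.00535·491.2 = 21.09 kW
P_shaft = P_hyd/η = 21.09/0.75 = 28.12 kW

P_shaft ≈ 28.1 kW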